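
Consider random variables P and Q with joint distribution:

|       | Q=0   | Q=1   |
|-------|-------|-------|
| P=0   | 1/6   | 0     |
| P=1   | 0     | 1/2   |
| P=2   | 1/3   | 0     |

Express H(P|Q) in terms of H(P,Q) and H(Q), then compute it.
H(P|Q) = H(P,Q) - H(Q)

Marginal P(Q) (column sums):
  P(Q=0) = 1/6 + 0 + 1/3 = 1/2
  P(Q=1) = 0 + 1/2 + 0 = 1/2

H(P,Q) = -[(1/6)·log₂(1/6) + (1/2)·log₂(1/2) + (1/3)·log₂(1/3)]
  = 0.4308 + 0.5000 + 0.5283
  = 1.4591 bits
H(Q) = -[(1/2)·log₂(1/2) + (1/2)·log₂(1/2)]
  = 0.5000 + 0.5000
  = 1.0000 bits

H(P|Q) = 1.4591 - 1.0000 = 0.4591 bits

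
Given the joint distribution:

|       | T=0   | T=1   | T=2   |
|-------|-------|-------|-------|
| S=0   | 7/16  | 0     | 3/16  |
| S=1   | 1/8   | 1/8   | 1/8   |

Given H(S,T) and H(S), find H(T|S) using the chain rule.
From the chain rule: H(S,T) = H(S) + H(T|S)
Therefore: H(T|S) = H(S,T) - H(S)

H(S,T) = -[(7/16)·log₂(7/16) + (3/16)·log₂(3/16) + (1/8)·log₂(1/8) + (1/8)·log₂(1/8) + (1/8)·log₂(1/8)]
  = 0.5218 + 0.4528 + 0.3750 + 0.3750 + 0.3750
  = 2.0996 bits
Marginal P(S) (row sums):
  P(S=0) = 7/16 + 0 + 3/16 = 5/8
  P(S=1) = 1/8 + 1/8 + 1/8 = 3/8
H(S) = -[(5/8)·log₂(5/8) + (3/8)·log₂(3/8)]
  = 0.4238 + 0.5306
  = 0.9544 bits

H(T|S) = 2.0996 - 0.9544 = 1.1452 bits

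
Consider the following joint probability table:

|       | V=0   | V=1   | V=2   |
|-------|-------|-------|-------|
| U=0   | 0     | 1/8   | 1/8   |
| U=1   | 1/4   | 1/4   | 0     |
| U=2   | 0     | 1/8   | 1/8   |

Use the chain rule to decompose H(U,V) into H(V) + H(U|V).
By the chain rule: H(U,V) = H(V) + H(U|V)

Marginal P(V) (column sums):
  P(V=0) = 0 + 1/4 + 0 = 1/4
  P(V=1) = 1/8 + 1/4 + 1/8 = 1/2
  P(V=2) = 1/8 + 0 + 1/8 = 1/4
H(V) = -[(1/4)·log₂(1/4) + (1/2)·log₂(1/2) + (1/4)·log₂(1/4)]
  = 0.5000 + 0.5000 + 0.5000
  = 1.5000 bits
H(U|V) = -Σ P(U,V)·log₂ P(U|V), where P(U|V) = P(U,V) / P(V)
  (cells with P(U,V) = 0 contribute 0)
  (U=0,V=1): P(U|V) = (1/8)/(1/2) = 1/4;  -(1/8)·log₂(1/4) = 0.2500
  (U=0,V=2): P(U|V) = (1/8)/(1/4) = 1/2;  -(1/8)·log₂(1/2) = 0.1250
  (U=1,V=0): P(U|V) = (1/4)/(1/4) = 1;  -(1/4)·log₂(1) = 0.0000
  (U=1,V=1): P(U|V) = (1/4)/(1/2) = 1/2;  -(1/4)·log₂(1/2) = 0.2500
  (U=2,V=1): P(U|V) = (1/8)/(1/2) = 1/4;  -(1/8)·log₂(1/4) = 0.2500
  (U=2,V=2): P(U|V) = (1/8)/(1/4) = 1/2;  -(1/8)·log₂(1/2) = 0.1250
H(U|V) = 0.2500 + 0.1250 + 0.0000 + 0.2500 + 0.2500 + 0.1250
  = 1.0000 bits

H(U,V) = H(V) + H(U|V) = 1.5000 + 1.0000 = 2.5000 bits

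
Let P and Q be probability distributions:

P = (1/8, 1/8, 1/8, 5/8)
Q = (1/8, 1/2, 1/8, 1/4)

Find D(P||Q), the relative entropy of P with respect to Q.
D(P||Q) = Σ P(i) log₂(P(i)/Q(i))
  i=0: (1/8) × log₂((1/8)/(1/8)) = (1/8) × log₂(1) = 0.0000
  i=1: (1/8) × log₂((1/8)/(1/2)) = (1/8) × log₂(1/4) = -0.2500
  i=2: (1/8) × log₂((1/8)/(1/8)) = (1/8) × log₂(1) = 0.0000
  i=3: (5/8) × log₂((5/8)/(1/4)) = (5/8) × log₂(5/2) = 0.8262
D(P||Q) = 0.0000 - 0.2500 + 0.0000 + 0.8262
  = 0.5762 bits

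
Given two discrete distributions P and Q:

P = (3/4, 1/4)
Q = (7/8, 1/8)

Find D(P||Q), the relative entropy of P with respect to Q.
D(P||Q) = Σ P(i) log₂(P(i)/Q(i))
  i=0: (3/4) × log₂((3/4)/(7/8)) = (3/4) × log₂(6/7) = -0.1668
  i=1: (1/4) × log₂((1/4)/(1/8)) = (1/4) × log₂(2) = 0.2500
D(P||Q) = -0.1668 + 0.2500
  = 0.0832 bits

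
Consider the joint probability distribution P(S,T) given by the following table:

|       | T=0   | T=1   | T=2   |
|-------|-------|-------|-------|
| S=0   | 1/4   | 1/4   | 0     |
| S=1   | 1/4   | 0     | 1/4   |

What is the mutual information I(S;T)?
Marginal P(S) (row sums):
  P(S=0) = 1/4 + 1/4 + 0 = 1/2
  P(S=1) = 1/4 + 0 + 1/4 = 1/2
Marginal P(T) (column sums):
  P(T=0) = 1/4 + 1/4 = 1/2
  P(T=1) = 1/4 + 0 = 1/4
  P(T=2) = 0 + 1/4 = 1/4

H(S) = -[(1/2)·log₂(1/2) + (1/2)·log₂(1/2)]
  = 0.5000 + 0.5000
  = 1.0000 bits
H(T) = -[(1/2)·log₂(1/2) + (1/4)·log₂(1/4) + (1/4)·log₂(1/4)]
  = 0.5000 + 0.5000 + 0.5000
  = 1.5000 bits
H(S,T) = -[(1/4)·log₂(1/4) + (1/4)·log₂(1/4) + (1/4)·log₂(1/4) + (1/4)·log₂(1/4)]
  = 0.5000 + 0.5000 + 0.5000 + 0.5000
  = 2.0000 bits

I(S;T) = H(S) + H(T) - H(S,T)
  = 1.0000 + 1.5000 - 2.0000
  = 0.5000 bits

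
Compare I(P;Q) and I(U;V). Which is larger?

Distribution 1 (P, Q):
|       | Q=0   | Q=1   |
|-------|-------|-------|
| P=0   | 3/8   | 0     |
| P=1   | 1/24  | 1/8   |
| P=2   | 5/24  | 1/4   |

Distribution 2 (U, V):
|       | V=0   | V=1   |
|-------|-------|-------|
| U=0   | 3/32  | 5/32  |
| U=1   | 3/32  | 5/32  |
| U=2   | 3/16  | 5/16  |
Distribution 1 (P, Q):
Marginal P(P) (row sums):
  P(P=0) = 3/8 + 0 = 3/8
  P(P=1) = 1/24 + 1/8 = 1/6
  P(P=2) = 5/24 + 1/4 = 11/24
Marginal P(Q) (column sums):
  P(Q=0) = 3/8 + 1/24 + 5/24 = 5/8
  P(Q=1) = 0 + 1/8 + 1/4 = 3/8

H(P) = -[(3/8)·log₂(3/8) + (1/6)·log₂(1/6) + (11/24)·log₂(11/24)]
  = 0.5306 + 0.4308 + 0.5159
  = 1.4773 bits
H(Q) = -[(5/8)·log₂(5/8) + (3/8)·log₂(3/8)]
  = 0.4238 + 0.5306
  = 0.9544 bits
H(P,Q) = -[(3/8)·log₂(3/8) + (1/24)·log₂(1/24) + (1/8)·log₂(1/8) + (5/24)·log₂(5/24) + (1/4)·log₂(1/4)]
  = 0.5306 + 0.1910 + 0.3750 + 0.4715 + 0.5000
  = 2.0681 bits

I(P;Q) = H(P) + H(Q) - H(P,Q)
  = 1.4773 + 0.9544 - 2.0681
  = 0.3636 bits

Distribution 2 (U, V):
Marginal P(U) (row sums):
  P(U=0) = 3/32 + 5/32 = 1/4
  P(U=1) = 3/32 + 5/32 = 1/4
  P(U=2) = 3/16 + 5/16 = 1/2
Marginal P(V) (column sums):
  P(V=0) = 3/32 + 3/32 + 3/16 = 3/8
  P(V=1) = 5/32 + 5/32 + 5/16 = 5/8

H(U) = -[(1/4)·log₂(1/4) + (1/4)·log₂(1/4) + (1/2)·log₂(1/2)]
  = 0.5000 + 0.5000 + 0.5000
  = 1.5000 bits
H(V) = -[(3/8)·log₂(3/8) + (5/8)·log₂(5/8)]
  = 0.5306 + 0.4238
  = 0.9544 bits
H(U,V) = -[(3/32)·log₂(3/32) + (5/32)·log₂(5/32) + (3/32)·log₂(3/32) + (5/32)·log₂(5/32) + (3/16)·log₂(3/16) + (5/16)·log₂(5/16)]
  = 0.3202 + 0.4184 + 0.3202 + 0.4184 + 0.4528 + 0.5244
  = 2.4544 bits

I(U;V) = H(U) + H(V) - H(U,V)
  = 1.5000 + 0.9544 - 2.4544
  = 0.0000 bits

I(P;Q) = 0.3636 bits > I(U;V) = 0.0000 bits, so (P, Q) has the higher mutual information (stronger dependence).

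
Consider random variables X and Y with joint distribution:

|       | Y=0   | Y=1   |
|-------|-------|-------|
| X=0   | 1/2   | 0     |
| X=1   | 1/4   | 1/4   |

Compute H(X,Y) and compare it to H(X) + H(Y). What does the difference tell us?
Marginal P(X) (row sums):
  P(X=0) = 1/2 + 0 = 1/2
  P(X=1) = 1/4 + 1/4 = 1/2
Marginal P(Y) (column sums):
  P(Y=0) = 1/2 + 1/4 = 3/4
  P(Y=1) = 0 + 1/4 = 1/4

H(X,Y) = -[(1/2)·log₂(1/2) + (1/4)·log₂(1/4) + (1/4)·log₂(1/4)]
  = 0.5000 + 0.5000 + 0.5000
  = 1.5000 bits
H(X) = -[(1/2)·log₂(1/2) + (1/2)·log₂(1/2)]
  = 0.5000 + 0.5000
  = 1.0000 bits
H(Y) = -[(3/4)·log₂(3/4) + (1/4)·log₂(1/4)]
  = 0.3113 + 0.5000
  = 0.8113 bits

H(X) + H(Y) = 1.0000 + 0.8113 = 1.8113 bits
Difference: H(X) + H(Y) - H(X,Y) = 1.8113 - 1.5000 = 0.3113 bits = I(X;Y)

The difference is the mutual information; it is positive here, so X and Y are dependent (knowing one reduces uncertainty about the other by 0.3113 bits).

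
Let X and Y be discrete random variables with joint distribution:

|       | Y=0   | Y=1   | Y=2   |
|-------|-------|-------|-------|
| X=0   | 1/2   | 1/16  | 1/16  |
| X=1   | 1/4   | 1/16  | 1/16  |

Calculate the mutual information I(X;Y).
Marginal P(X) (row sums):
  P(X=0) = 1/2 + 1/16 + 1/16 = 5/8
  P(X=1) = 1/4 + 1/16 + 1/16 = 3/8
Marginal P(Y) (column sums):
  P(Y=0) = 1/2 + 1/4 = 3/4
  P(Y=1) = 1/16 + 1/16 = 1/8
  P(Y=2) = 1/16 + 1/16 = 1/8

H(X) = -[(5/8)·log₂(5/8) + (3/8)·log₂(3/8)]
  = 0.4238 + 0.5306
  = 0.9544 bits
H(Y) = -[(3/4)·log₂(3/4) + (1/8)·log₂(1/8) + (1/8)·log₂(1/8)]
  = 0.3113 + 0.3750 + 0.3750
  = 1.0613 bits
H(X,Y) = -[(1/2)·log₂(1/2) + (1/16)·log₂(1/16) + (1/16)·log₂(1/16) + (1/4)·log₂(1/4) + (1/16)·log₂(1/16) + (1/16)·log₂(1/16)]
  = 0.5000 + 0.2500 + 0.2500 + 0.5000 + 0.2500 + 0.2500
  = 2.0000 bits

I(X;Y) = H(X) + H(Y) - H(X,Y)
  = 0.9544 + 1.0613 - 2.0000
  = 0.0157 bits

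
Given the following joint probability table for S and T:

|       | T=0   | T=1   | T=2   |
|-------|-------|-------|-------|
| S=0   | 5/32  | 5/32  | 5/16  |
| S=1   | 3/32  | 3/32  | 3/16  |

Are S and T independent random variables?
Marginal P(S) (row sums):
  P(S=0) = 5/32 + 5/32 + 5/16 = 5/8
  P(S=1) = 3/32 + 3/32 + 3/16 = 3/8
Marginal P(T) (column sums):
  P(T=0) = 5/32 + 3/32 = 1/4
  P(T=1) = 5/32 + 3/32 = 1/4
  P(T=2) = 5/16 + 3/16 = 1/2

S and T are independent iff P(S=i,T=j) = P(S=i)·P(T=j) for every cell.
  P(S=0)·P(T=0) = 5/8 × 1/4 = 5/32 = P(S=0,T=0) ✓
  P(S=0)·P(T=1) = 5/8 × 1/4 = 5/32 = P(S=0,T=1) ✓
  P(S=0)·P(T=2) = 5/8 × 1/2 = 5/16 = P(S=0,T=2) ✓
  P(S=1)·P(T=0) = 3/8 × 1/4 = 3/32 = P(S=1,T=0) ✓
  P(S=1)·P(T=1) = 3/8 × 1/4 = 3/32 = P(S=1,T=1) ✓
  P(S=1)·P(T=2) = 3/8 × 1/2 = 3/16 = P(S=1,T=2) ✓

Yes, S and T are independent: every cell factors, so I(S;T) = 0 bits.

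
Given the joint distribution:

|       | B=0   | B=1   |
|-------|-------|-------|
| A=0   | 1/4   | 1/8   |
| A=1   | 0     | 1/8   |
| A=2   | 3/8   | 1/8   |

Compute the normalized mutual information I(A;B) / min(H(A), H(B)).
Marginal P(A) (row sums):
  P(A=0) = 1/4 + 1/8 = 3/8
  P(A=1) = 0 + 1/8 = 1/8
  P(A=2) = 3/8 + 1/8 = 1/2
Marginal P(B) (column sums):
  P(B=0) = 1/4 + 0 + 3/8 = 5/8
  P(B=1) = 1/8 + 1/8 + 1/8 = 3/8

H(A) = -[(3/8)·log₂(3/8) + (1/8)·log₂(1/8) + (1/2)·log₂(1/2)]
  = 0.5306 + 0.3750 + 0.5000
  = 1.4056 bits
H(B) = -[(5/8)·log₂(5/8) + (3/8)·log₂(3/8)]
  = 0.4238 + 0.5306
  = 0.9544 bits
H(A,B) = -[(1/4)·log₂(1/4) + (1/8)·log₂(1/8) + (1/8)·log₂(1/8) + (3/8)·log₂(3/8) + (1/8)·log₂(1/8)]
  = 0.5000 + 0.3750 + 0.3750 + 0.5306 + 0.3750
  = 2.1556 bits

I(A;B) = H(A) + H(B) - H(A,B)
  = 1.4056 + 0.9544 - 2.1556
  = 0.2044 bits

min(H(A), H(B)) = min(1.4056, 0.9544) = 0.9544 bits
Normalized MI = 0.2044 / 0.9544 = 0.2142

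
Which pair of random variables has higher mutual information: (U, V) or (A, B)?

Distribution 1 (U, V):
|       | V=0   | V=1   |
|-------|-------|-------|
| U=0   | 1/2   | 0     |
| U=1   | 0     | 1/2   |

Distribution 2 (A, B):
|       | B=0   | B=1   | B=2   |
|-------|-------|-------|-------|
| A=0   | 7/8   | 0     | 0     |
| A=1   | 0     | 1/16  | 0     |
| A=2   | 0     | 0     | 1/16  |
Distribution 1 (U, V):
Marginal P(U) (row sums):
  P(U=0) = 1/2 + 0 = 1/2
  P(U=1) = 0 + 1/2 = 1/2
Marginal P(V) (column sums):
  P(V=0) = 1/2 + 0 = 1/2
  P(V=1) = 0 + 1/2 = 1/2

H(U) = -[(1/2)·log₂(1/2) + (1/2)·log₂(1/2)]
  = 0.5000 + 0.5000
  = 1.0000 bits
H(V) = -[(1/2)·log₂(1/2) + (1/2)·log₂(1/2)]
  = 0.5000 + 0.5000
  = 1.0000 bits
H(U,V) = -[(1/2)·log₂(1/2) + (1/2)·log₂(1/2)]
  = 0.5000 + 0.5000
  = 1.0000 bits

I(U;V) = H(U) + H(V) - H(U,V)
  = 1.0000 + 1.0000 - 1.0000
  = 1.0000 bits

Distribution 2 (A, B):
Marginal P(A) (row sums):
  P(A=0) = 7/8 + 0 + 0 = 7/8
  P(A=1) = 0 + 1/16 + 0 = 1/16
  P(A=2) = 0 + 0 + 1/16 = 1/16
Marginal P(B) (column sums):
  P(B=0) = 7/8 + 0 + 0 = 7/8
  P(B=1) = 0 + 1/16 + 0 = 1/16
  P(B=2) = 0 + 0 + 1/16 = 1/16

H(A) = -[(7/8)·log₂(7/8) + (1/16)·log₂(1/16) + (1/16)·log₂(1/16)]
  = 0.1686 + 0.2500 + 0.2500
  = 0.6686 bits
H(B) = -[(7/8)·log₂(7/8) + (1/16)·log₂(1/16) + (1/16)·log₂(1/16)]
  = 0.1686 + 0.2500 + 0.2500
  = 0.6686 bits
H(A,B) = -[(7/8)·log₂(7/8) + (1/16)·log₂(1/16) + (1/16)·log₂(1/16)]
  = 0.1686 + 0.2500 + 0.2500
  = 0.6686 bits

I(A;B) = H(A) + H(B) - H(A,B)
  = 0.6686 + 0.6686 - 0.6686
  = 0.6686 bits

I(U;V) = 1.0000 bits > I(A;B) = 0.6686 bits, so (U, V) has the higher mutual information (stronger dependence).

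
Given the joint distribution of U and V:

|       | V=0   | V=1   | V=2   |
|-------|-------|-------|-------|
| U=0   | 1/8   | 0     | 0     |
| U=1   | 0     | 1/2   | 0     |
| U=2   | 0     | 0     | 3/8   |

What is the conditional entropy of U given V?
Marginal P(V) (column sums):
  P(V=0) = 1/8 + 0 + 0 = 1/8
  P(V=1) = 0 + 1/2 + 0 = 1/2
  P(V=2) = 0 + 0 + 3/8 = 3/8

H(U|V) = -Σ P(U,V)·log₂ P(U|V), where P(U|V) = P(U,V) / P(V)
  (cells with P(U,V) = 0 contribute 0)
  (U=0,V=0): P(U|V) = (1/8)/(1/8) = 1;  -(1/8)·log₂(1) = 0.0000
  (U=1,V=1): P(U|V) = (1/2)/(1/2) = 1;  -(1/2)·log₂(1) = 0.0000
  (U=2,V=2): P(U|V) = (3/8)/(3/8) = 1;  -(3/8)·log₂(1) = 0.0000
H(U|V) = 0.0000 + 0.0000 + 0.0000
  = 0.0000 bits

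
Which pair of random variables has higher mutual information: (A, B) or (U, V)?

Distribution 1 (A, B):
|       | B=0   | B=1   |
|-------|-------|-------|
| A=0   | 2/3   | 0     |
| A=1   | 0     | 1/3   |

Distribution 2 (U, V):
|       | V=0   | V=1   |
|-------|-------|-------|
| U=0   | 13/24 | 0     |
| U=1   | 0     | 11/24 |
Distribution 1 (A, B):
Marginal P(A) (row sums):
  P(A=0) = 2/3 + 0 = 2/3
  P(A=1) = 0 + 1/3 = 1/3
Marginal P(B) (column sums):
  P(B=0) = 2/3 + 0 = 2/3
  P(B=1) = 0 + 1/3 = 1/3

H(A) = -[(2/3)·log₂(2/3) + (1/3)·log₂(1/3)]
  = 0.3900 + 0.5283
  = 0.9183 bits
H(B) = -[(2/3)·log₂(2/3) + (1/3)·log₂(1/3)]
  = 0.3900 + 0.5283
  = 0.9183 bits
H(A,B) = -[(2/3)·log₂(2/3) + (1/3)·log₂(1/3)]
  = 0.3900 + 0.5283
  = 0.9183 bits

I(A;B) = H(A) + H(B) - H(A,B)
  = 0.9183 + 0.9183 - 0.9183
  = 0.9183 bits

Distribution 2 (U, V):
Marginal P(U) (row sums):
  P(U=0) = 13/24 + 0 = 13/24
  P(U=1) = 0 + 11/24 = 11/24
Marginal P(V) (column sums):
  P(V=0) = 13/24 + 0 = 13/24
  P(V=1) = 0 + 11/24 = 11/24

H(U) = -[(13/24)·log₂(13/24) + (11/24)·log₂(11/24)]
  = 0.4791 + 0.5159
  = 0.9950 bits
H(V) = -[(13/24)·log₂(13/24) + (11/24)·log₂(11/24)]
  = 0.4791 + 0.5159
  = 0.9950 bits
H(U,V) = -[(13/24)·log₂(13/24) + (11/24)·log₂(11/24)]
  = 0.4791 + 0.5159
  = 0.9950 bits

I(U;V) = H(U) + H(V) - H(U,V)
  = 0.9950 + 0.9950 - 0.9950
  = 0.9950 bits

I(U;V) = 0.9950 bits > I(A;B) = 0.9183 bits, so (U, V) has the higher mutual information (stronger dependence).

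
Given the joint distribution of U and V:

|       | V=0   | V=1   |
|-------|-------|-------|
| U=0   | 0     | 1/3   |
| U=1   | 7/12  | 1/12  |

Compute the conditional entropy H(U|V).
Marginal P(V) (column sums):
  P(V=0) = 0 + 7/12 = 7/12
  P(V=1) = 1/3 + 1/12 = 5/12

H(U|V) = -Σ P(U,V)·log₂ P(U|V), where P(U|V) = P(U,V) / P(V)
  (cells with P(U,V) = 0 contribute 0)
  (U=0,V=1): P(U|V) = (1/3)/(5/12) = 4/5;  -(1/3)·log₂(4/5) = 0.1073
  (U=1,V=0): P(U|V) = (7/12)/(7/12) = 1;  -(7/12)·log₂(1) = 0.0000
  (U=1,V=1): P(U|V) = (1/12)/(5/12) = 1/5;  -(1/12)·log₂(1/5) = 0.1935
H(U|V) = 0.1073 + 0.0000 + 0.1935
  = 0.3008 bits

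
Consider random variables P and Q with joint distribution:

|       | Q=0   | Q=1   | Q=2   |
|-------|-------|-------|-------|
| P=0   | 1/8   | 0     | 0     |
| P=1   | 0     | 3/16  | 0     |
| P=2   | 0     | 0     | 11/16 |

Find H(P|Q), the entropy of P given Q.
Marginal P(Q) (column sums):
  P(Q=0) = 1/8 + 0 + 0 = 1/8
  P(Q=1) = 0 + 3/16 + 0 = 3/16
  P(Q=2) = 0 + 0 + 11/16 = 11/16

H(P|Q) = -Σ P(P,Q)·log₂ P(P|Q), where P(P|Q) = P(P,Q) / P(Q)
  (cells with P(P,Q) = 0 contribute 0)
  (P=0,Q=0): P(P|Q) = (1/8)/(1/8) = 1;  -(1/8)·log₂(1) = 0.0000
  (P=1,Q=1): P(P|Q) = (3/16)/(3/16) = 1;  -(3/16)·log₂(1) = 0.0000
  (P=2,Q=2): P(P|Q) = (11/16)/(11/16) = 1;  -(11/16)·log₂(1) = 0.0000
H(P|Q) = 0.0000 + 0.0000 + 0.0000
  = 0.0000 bits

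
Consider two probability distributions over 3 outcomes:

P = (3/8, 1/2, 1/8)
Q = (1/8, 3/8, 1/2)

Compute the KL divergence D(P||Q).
D(P||Q) = Σ P(i) log₂(P(i)/Q(i))
  i=0: (3/8) × log₂((3/8)/(1/8)) = (3/8) × log₂(3) = 0.5944
  i=1: (1/2) × log₂((1/2)/(3/8)) = (1/2) × log₂(4/3) = 0.2075
  i=2: (1/8) × log₂((1/8)/(1/2)) = (1/8) × log₂(1/4) = -0.2500
D(P||Q) = 0.5944 + 0.2075 - 0.2500
  = 0.5519 bits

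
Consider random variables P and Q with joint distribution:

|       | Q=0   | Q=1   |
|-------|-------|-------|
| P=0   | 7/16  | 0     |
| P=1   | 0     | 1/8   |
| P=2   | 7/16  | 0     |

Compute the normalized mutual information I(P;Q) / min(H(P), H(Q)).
Marginal P(P) (row sums):
  P(P=0) = 7/16 + 0 = 7/16
  P(P=1) = 0 + 1/8 = 1/8
  P(P=2) = 7/16 + 0 = 7/16
Marginal P(Q) (column sums):
  P(Q=0) = 7/16 + 0 + 7/16 = 7/8
  P(Q=1) = 0 + 1/8 + 0 = 1/8

H(P) = -[(7/16)·log₂(7/16) + (1/8)·log₂(1/8) + (7/16)·log₂(7/16)]
  = 0.5218 + 0.3750 + 0.5218
  = 1.4186 bits
H(Q) = -[(7/8)·log₂(7/8) + (1/8)·log₂(1/8)]
  = 0.1686 + 0.3750
  = 0.5436 bits
H(P,Q) = -[(7/16)·log₂(7/16) + (1/8)·log₂(1/8) + (7/16)·log₂(7/16)]
  = 0.5218 + 0.3750 + 0.5218
  = 1.4186 bits

I(P;Q) = H(P) + H(Q) - H(P,Q)
  = 1.4186 + 0.5436 - 1.4186
  = 0.5436 bits

min(H(P), H(Q)) = min(1.4186, 0.5436) = 0.5436 bits
Normalized MI = 0.5436 / 0.5436 = 1.0000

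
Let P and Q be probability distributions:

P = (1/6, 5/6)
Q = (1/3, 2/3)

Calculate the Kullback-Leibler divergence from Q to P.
D(P||Q) = Σ P(i) log₂(P(i)/Q(i))
  i=0: (1/6) × log₂((1/6)/(1/3)) = (1/6) × log₂(1/2) = -0.1667
  i=1: (5/6) × log₂((5/6)/(2/3)) = (5/6) × log₂(5/4) = 0.2683
D(P||Q) = -0.1667 + 0.2683
  = 0.1016 bits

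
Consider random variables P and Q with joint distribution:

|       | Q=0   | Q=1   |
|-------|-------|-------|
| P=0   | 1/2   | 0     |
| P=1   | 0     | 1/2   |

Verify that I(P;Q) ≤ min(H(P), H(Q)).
Marginal P(P) (row sums):
  P(P=0) = 1/2 + 0 = 1/2
  P(P=1) = 0 + 1/2 = 1/2
Marginal P(Q) (column sums):
  P(Q=0) = 1/2 + 0 = 1/2
  P(Q=1) = 0 + 1/2 = 1/2

H(P) = -[(1/2)·log₂(1/2) + (1/2)·log₂(1/2)]
  = 0.5000 + 0.5000
  = 1.0000 bits
H(Q) = -[(1/2)·log₂(1/2) + (1/2)·log₂(1/2)]
  = 0.5000 + 0.5000
  = 1.0000 bits
H(P,Q) = -[(1/2)·log₂(1/2) + (1/2)·log₂(1/2)]
  = 0.5000 + 0.5000
  = 1.0000 bits

I(P;Q) = H(P) + H(Q) - H(P,Q)
  = 1.0000 + 1.0000 - 1.0000
  = 1.0000 bits

min(H(P), H(Q)) = min(1.0000, 1.0000) = 1.0000 bits
Since 1.0000 ≤ 1.0000, the bound is satisfied ✓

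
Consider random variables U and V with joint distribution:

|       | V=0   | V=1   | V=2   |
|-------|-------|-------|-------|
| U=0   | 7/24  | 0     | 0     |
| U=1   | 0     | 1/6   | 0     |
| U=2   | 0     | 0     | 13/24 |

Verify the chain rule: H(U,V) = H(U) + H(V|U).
Left side:
H(U,V) = -[(7/24)·log₂(7/24) + (1/6)·log₂(1/6) + (13/24)·log₂(13/24)]
  = 0.5185 + 0.4308 + 0.4791
  = 1.4284 bits

Right side:
Marginal P(U) (row sums):
  P(U=0) = 7/24 + 0 + 0 = 7/24
  P(U=1) = 0 + 1/6 + 0 = 1/6
  P(U=2) = 0 + 0 + 13/24 = 13/24
H(U) = -[(7/24)·log₂(7/24) + (1/6)·log₂(1/6) + (13/24)·log₂(13/24)]
  = 0.5185 + 0.4308 + 0.4791
  = 1.4284 bits
H(V|U) = -Σ P(U,V)·log₂ P(V|U), where P(V|U) = P(U,V) / P(U)
  (cells with P(U,V) = 0 contribute 0)
  (U=0,V=0): P(V|U) = (7/24)/(7/24) = 1;  -(7/24)·log₂(1) = 0.0000
  (U=1,V=1): P(V|U) = (1/6)/(1/6) = 1;  -(1/6)·log₂(1) = 0.0000
  (U=2,V=2): P(V|U) = (13/24)/(13/24) = 1;  -(13/24)·log₂(1) = 0.0000
H(V|U) = 0.0000 + 0.0000 + 0.0000
  = 0.0000 bits
H(U) + H(V|U) = 1.4284 + 0.0000 = 1.4284 bits

Both sides equal 1.4284 bits, so the chain rule holds ✓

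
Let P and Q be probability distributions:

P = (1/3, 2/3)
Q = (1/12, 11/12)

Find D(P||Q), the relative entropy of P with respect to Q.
D(P||Q) = Σ P(i) log₂(P(i)/Q(i))
  i=0: (1/3) × log₂((1/3)/(1/12)) = (1/3) × log₂(4) = 0.6667
  i=1: (2/3) × log₂((2/3)/(11/12)) = (2/3) × log₂(8/11) = -0.3063
D(P||Q) = 0.6667 - 0.3063
  = 0.3604 bits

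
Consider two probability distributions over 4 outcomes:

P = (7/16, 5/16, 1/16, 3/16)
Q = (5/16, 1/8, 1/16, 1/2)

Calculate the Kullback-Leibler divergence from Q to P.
D(P||Q) = Σ P(i) log₂(P(i)/Q(i))
  i=0: (7/16) × log₂((7/16)/(5/16)) = (7/16) × log₂(7/5) = 0.2124
  i=1: (5/16) × log₂((5/16)/(1/8)) = (5/16) × log₂(5/2) = 0.4131
  i=2: (1/16) × log₂((1/16)/(1/16)) = (1/16) × log₂(1) = 0.0000
  i=3: (3/16) × log₂((3/16)/(1/2)) = (3/16) × log₂(3/8) = -0.2653
D(P||Q) = 0.2124 + 0.4131 + 0.0000 - 0.2653
  = 0.3602 bits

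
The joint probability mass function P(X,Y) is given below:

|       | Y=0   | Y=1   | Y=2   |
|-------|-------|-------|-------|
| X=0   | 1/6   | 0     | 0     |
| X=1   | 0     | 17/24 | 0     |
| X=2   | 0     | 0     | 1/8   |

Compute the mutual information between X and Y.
Marginal P(X) (row sums):
  P(X=0) = 1/6 + 0 + 0 = 1/6
  P(X=1) = 0 + 17/24 + 0 = 17/24
  P(X=2) = 0 + 0 + 1/8 = 1/8
Marginal P(Y) (column sums):
  P(Y=0) = 1/6 + 0 + 0 = 1/6
  P(Y=1) = 0 + 17/24 + 0 = 17/24
  P(Y=2) = 0 + 0 + 1/8 = 1/8

H(X) = -[(1/6)·log₂(1/6) + (17/24)·log₂(17/24) + (1/8)·log₂(1/8)]
  = 0.4308 + 0.3524 + 0.3750
  = 1.1582 bits
H(Y) = -[(1/6)·log₂(1/6) + (17/24)·log₂(17/24) + (1/8)·log₂(1/8)]
  = 0.4308 + 0.3524 + 0.3750
  = 1.1582 bits
H(X,Y) = -[(1/6)·log₂(1/6) + (17/24)·log₂(17/24) + (1/8)·log₂(1/8)]
  = 0.4308 + 0.3524 + 0.3750
  = 1.1582 bits

I(X;Y) = H(X) + H(Y) - H(X,Y)
  = 1.1582 + 1.1582 - 1.1582
  = 1.1582 bits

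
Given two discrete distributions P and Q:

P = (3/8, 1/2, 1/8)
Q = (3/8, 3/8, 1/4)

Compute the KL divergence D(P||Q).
D(P||Q) = Σ P(i) log₂(P(i)/Q(i))
  i=0: (3/8) × log₂((3/8)/(3/8)) = (3/8) × log₂(1) = 0.0000
  i=1: (1/2) × log₂((1/2)/(3/8)) = (1/2) × log₂(4/3) = 0.2075
  i=2: (1/8) × log₂((1/8)/(1/4)) = (1/8) × log₂(1/2) = -0.1250
D(P||Q) = 0.0000 + 0.2075 - 0.1250
  = 0.0825 bits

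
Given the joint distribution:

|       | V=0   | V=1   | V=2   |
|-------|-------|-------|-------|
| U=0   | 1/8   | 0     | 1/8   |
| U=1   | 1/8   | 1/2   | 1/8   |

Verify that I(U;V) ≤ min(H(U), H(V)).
Marginal P(U) (row sums):
  P(U=0) = 1/8 + 0 + 1/8 = 1/4
  P(U=1) = 1/8 + 1/2 + 1/8 = 3/4
Marginal P(V) (column sums):
  P(V=0) = 1/8 + 1/8 = 1/4
  P(V=1) = 0 + 1/2 = 1/2
  P(V=2) = 1/8 + 1/8 = 1/4

H(U) = -[(1/4)·log₂(1/4) + (3/4)·log₂(3/4)]
  = 0.5000 + 0.3113
  = 0.8113 bits
H(V) = -[(1/4)·log₂(1/4) + (1/2)·log₂(1/2) + (1/4)·log₂(1/4)]
  = 0.5000 + 0.5000 + 0.5000
  = 1.5000 bits
H(U,V) = -[(1/8)·log₂(1/8) + (1/8)·log₂(1/8) + (1/8)·log₂(1/8) + (1/2)·log₂(1/2) + (1/8)·log₂(1/8)]
  = 0.3750 + 0.3750 + 0.3750 + 0.5000 + 0.3750
  = 2.0000 bits

I(U;V) = H(U) + H(V) - H(U,V)
  = 0.8113 + 1.5000 - 2.0000
  = 0.3113 bits

min(H(U), H(V)) = min(0.8113, 1.5000) = 0.8113 bits
Since 0.3113 ≤ 0.8113, the bound is satisfied ✓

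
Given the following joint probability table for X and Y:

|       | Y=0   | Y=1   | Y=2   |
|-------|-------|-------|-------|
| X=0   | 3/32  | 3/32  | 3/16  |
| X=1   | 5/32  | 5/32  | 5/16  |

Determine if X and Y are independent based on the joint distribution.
Marginal P(X) (row sums):
  P(X=0) = 3/32 + 3/32 + 3/16 = 3/8
  P(X=1) = 5/32 + 5/32 + 5/16 = 5/8
Marginal P(Y) (column sums):
  P(Y=0) = 3/32 + 5/32 = 1/4
  P(Y=1) = 3/32 + 5/32 = 1/4
  P(Y=2) = 3/16 + 5/16 = 1/2

X and Y are independent iff P(X=i,Y=j) = P(X=i)·P(Y=j) for every cell.
  P(X=0)·P(Y=0) = 3/8 × 1/4 = 3/32 = P(X=0,Y=0) ✓
  P(X=0)·P(Y=1) = 3/8 × 1/4 = 3/32 = P(X=0,Y=1) ✓
  P(X=0)·P(Y=2) = 3/8 × 1/2 = 3/16 = P(X=0,Y=2) ✓
  P(X=1)·P(Y=0) = 5/8 × 1/4 = 5/32 = P(X=1,Y=0) ✓
  P(X=1)·P(Y=1) = 5/8 × 1/4 = 5/32 = P(X=1,Y=1) ✓
  P(X=1)·P(Y=2) = 5/8 × 1/2 = 5/16 = P(X=1,Y=2) ✓

Yes, X and Y are independent: every cell factors, so I(X;Y) = 0 bits.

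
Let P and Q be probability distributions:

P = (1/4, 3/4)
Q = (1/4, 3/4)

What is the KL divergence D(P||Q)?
D(P||Q) = Σ P(i) log₂(P(i)/Q(i))
  i=0: (1/4) × log₂((1/4)/(1/4)) = (1/4) × log₂(1) = 0.0000
  i=1: (3/4) × log₂((3/4)/(3/4)) = (3/4) × log₂(1) = 0.0000
D(P||Q) = 0.0000 + 0.0000
  = 0.0000 bits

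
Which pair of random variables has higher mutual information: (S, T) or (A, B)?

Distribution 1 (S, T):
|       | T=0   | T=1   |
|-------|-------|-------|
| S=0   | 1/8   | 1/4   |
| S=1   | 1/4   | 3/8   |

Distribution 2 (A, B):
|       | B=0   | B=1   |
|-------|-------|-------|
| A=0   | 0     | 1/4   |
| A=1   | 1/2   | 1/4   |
Distribution 1 (S, T):
Marginal P(S) (row sums):
  P(S=0) = 1/8 + 1/4 = 3/8
  P(S=1) = 1/4 + 3/8 = 5/8
Marginal P(T) (column sums):
  P(T=0) = 1/8 + 1/4 = 3/8
  P(T=1) = 1/4 + 3/8 = 5/8

H(S) = -[(3/8)·log₂(3/8) + (5/8)·log₂(5/8)]
  = 0.5306 + 0.4238
  = 0.9544 bits
H(T) = -[(3/8)·log₂(3/8) + (5/8)·log₂(5/8)]
  = 0.5306 + 0.4238
  = 0.9544 bits
H(S,T) = -[(1/8)·log₂(1/8) + (1/4)·log₂(1/4) + (1/4)·log₂(1/4) + (3/8)·log₂(3/8)]
  = 0.3750 + 0.5000 + 0.5000 + 0.5306
  = 1.9056 bits

I(S;T) = H(S) + H(T) - H(S,T)
  = 0.9544 + 0.9544 - 1.9056
  = 0.0032 bits

Distribution 2 (A, B):
Marginal P(A) (row sums):
  P(A=0) = 0 + 1/4 = 1/4
  P(A=1) = 1/2 + 1/4 = 3/4
Marginal P(B) (column sums):
  P(B=0) = 0 + 1/2 = 1/2
  P(B=1) = 1/4 + 1/4 = 1/2

H(A) = -[(1/4)·log₂(1/4) + (3/4)·log₂(3/4)]
  = 0.5000 + 0.3113
  = 0.8113 bits
H(B) = -[(1/2)·log₂(1/2) + (1/2)·log₂(1/2)]
  = 0.5000 + 0.5000
  = 1.0000 bits
H(A,B) = -[(1/4)·log₂(1/4) + (1/2)·log₂(1/2) + (1/4)·log₂(1/4)]
  = 0.5000 + 0.5000 + 0.5000
  = 1.5000 bits

I(A;B) = H(A) + H(B) - H(A,B)
  = 0.8113 + 1.0000 - 1.5000
  = 0.3113 bits

I(A;B) = 0.3113 bits > I(S;T) = 0.0032 bits, so (A, B) has the higher mutual information (stronger dependence).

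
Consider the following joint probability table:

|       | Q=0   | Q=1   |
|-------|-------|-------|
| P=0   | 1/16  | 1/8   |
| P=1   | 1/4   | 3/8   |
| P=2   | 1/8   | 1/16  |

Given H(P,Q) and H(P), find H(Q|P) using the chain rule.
From the chain rule: H(P,Q) = H(P) + H(Q|P)
Therefore: H(Q|P) = H(P,Q) - H(P)

H(P,Q) = -[(1/16)·log₂(1/16) + (1/8)·log₂(1/8) + (1/4)·log₂(1/4) + (3/8)·log₂(3/8) + (1/8)·log₂(1/8) + (1/16)·log₂(1/16)]
  = 0.2500 + 0.3750 + 0.5000 + 0.5306 + 0.3750 + 0.2500
  = 2.2806 bits
Marginal P(P) (row sums):
  P(P=0) = 1/16 + 1/8 = 3/16
  P(P=1) = 1/4 + 3/8 = 5/8
  P(P=2) = 1/8 + 1/16 = 3/16
H(P) = -[(3/16)·log₂(3/16) + (5/8)·log₂(5/8) + (3/16)·log₂(3/16)]
  = 0.4528 + 0.4238 + 0.4528
  = 1.3294 bits

H(Q|P) = 2.2806 - 1.3294 = 0.9512 bits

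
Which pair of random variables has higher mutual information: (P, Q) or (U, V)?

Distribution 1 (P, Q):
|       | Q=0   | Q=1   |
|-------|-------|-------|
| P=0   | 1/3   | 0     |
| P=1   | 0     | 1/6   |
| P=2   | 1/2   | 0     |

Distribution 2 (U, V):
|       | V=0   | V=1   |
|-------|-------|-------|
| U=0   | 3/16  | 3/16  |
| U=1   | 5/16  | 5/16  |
Distribution 1 (P, Q):
Marginal P(P) (row sums):
  P(P=0) = 1/3 + 0 = 1/3
  P(P=1) = 0 + 1/6 = 1/6
  P(P=2) = 1/2 + 0 = 1/2
Marginal P(Q) (column sums):
  P(Q=0) = 1/3 + 0 + 1/2 = 5/6
  P(Q=1) = 0 + 1/6 + 0 = 1/6

H(P) = -[(1/3)·log₂(1/3) + (1/6)·log₂(1/6) + (1/2)·log₂(1/2)]
  = 0.5283 + 0.4308 + 0.5000
  = 1.4591 bits
H(Q) = -[(5/6)·log₂(5/6) + (1/6)·log₂(1/6)]
  = 0.2192 + 0.4308
  = 0.6500 bits
H(P,Q) = -[(1/3)·log₂(1/3) + (1/6)·log₂(1/6) + (1/2)·log₂(1/2)]
  = 0.5283 + 0.4308 + 0.5000
  = 1.4591 bits

I(P;Q) = H(P) + H(Q) - H(P,Q)
  = 1.4591 + 0.6500 - 1.4591
  = 0.6500 bits

Distribution 2 (U, V):
Marginal P(U) (row sums):
  P(U=0) = 3/16 + 3/16 = 3/8
  P(U=1) = 5/16 + 5/16 = 5/8
Marginal P(V) (column sums):
  P(V=0) = 3/16 + 5/16 = 1/2
  P(V=1) = 3/16 + 5/16 = 1/2

H(U) = -[(3/8)·log₂(3/8) + (5/8)·log₂(5/8)]
  = 0.5306 + 0.4238
  = 0.9544 bits
H(V) = -[(1/2)·log₂(1/2) + (1/2)·log₂(1/2)]
  = 0.5000 + 0.5000
  = 1.0000 bits
H(U,V) = -[(3/16)·log₂(3/16) + (3/16)·log₂(3/16) + (5/16)·log₂(5/16) + (5/16)·log₂(5/16)]
  = 0.4528 + 0.4528 + 0.5244 + 0.5244
  = 1.9544 bits

I(U;V) = H(U) + H(V) - H(U,V)
  = 0.9544 + 1.0000 - 1.9544
  = 0.0000 bits

I(P;Q) = 0.6500 bits > I(U;V) = 0.0000 bits, so (P, Q) has the higher mutual information (stronger dependence).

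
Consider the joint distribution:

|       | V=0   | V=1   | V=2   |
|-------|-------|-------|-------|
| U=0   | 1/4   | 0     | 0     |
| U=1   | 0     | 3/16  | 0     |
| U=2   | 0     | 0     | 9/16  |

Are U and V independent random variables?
Marginal P(U) (row sums):
  P(U=0) = 1/4 + 0 + 0 = 1/4
  P(U=1) = 0 + 3/16 + 0 = 3/16
  P(U=2) = 0 + 0 + 9/16 = 9/16
Marginal P(V) (column sums):
  P(V=0) = 1/4 + 0 + 0 = 1/4
  P(V=1) = 0 + 3/16 + 0 = 3/16
  P(V=2) = 0 + 0 + 9/16 = 9/16

U and V are independent iff P(U=i,V=j) = P(U=i)·P(V=j) for every cell.
  P(U=0)·P(V=0) = 1/4 × 1/4 = 1/16, but P(U=0,V=0) = 1/4 ✗

No, U and V are not independent. Quantitatively, I(U;V) > 0:

H(U) = -[(1/4)·log₂(1/4) + (3/16)·log₂(3/16) + (9/16)·log₂(9/16)]
  = 0.5000 + 0.4528 + 0.4669
  = 1.4197 bits
H(V) = -[(1/4)·log₂(1/4) + (3/16)·log₂(3/16) + (9/16)·log₂(9/16)]
  = 0.5000 + 0.4528 + 0.4669
  = 1.4197 bits
H(U,V) = -[(1/4)·log₂(1/4) + (3/16)·log₂(3/16) + (9/16)·log₂(9/16)]
  = 0.5000 + 0.4528 + 0.4669
  = 1.4197 bits
I(U;V) = H(U) + H(V) - H(U,V) = 1.4197 + 1.4197 - 1.4197 = 1.4197 bits > 0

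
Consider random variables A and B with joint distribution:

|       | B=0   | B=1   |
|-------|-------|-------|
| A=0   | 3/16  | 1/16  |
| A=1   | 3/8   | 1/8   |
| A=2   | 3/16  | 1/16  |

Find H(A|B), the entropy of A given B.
Marginal P(B) (column sums):
  P(B=0) = 3/16 + 3/8 + 3/16 = 3/4
  P(B=1) = 1/16 + 1/8 + 1/16 = 1/4

H(A|B) = -Σ P(A,B)·log₂ P(A|B), where P(A|B) = P(A,B) / P(B)
  (A=0,B=0): P(A|B) = (3/16)/(3/4) = 1/4;  -(3/16)·log₂(1/4) = 0.3750
  (A=0,B=1): P(A|B) = (1/16)/(1/4) = 1/4;  -(1/16)·log₂(1/4) = 0.1250
  (A=1,B=0): P(A|B) = (3/8)/(3/4) = 1/2;  -(3/8)·log₂(1/2) = 0.3750
  (A=1,B=1): P(A|B) = (1/8)/(1/4) = 1/2;  -(1/8)·log₂(1/2) = 0.1250
  (A=2,B=0): P(A|B) = (3/16)/(3/4) = 1/4;  -(3/16)·log₂(1/4) = 0.3750
  (A=2,B=1): P(A|B) = (1/16)/(1/4) = 1/4;  -(1/16)·log₂(1/4) = 0.1250
H(A|B) = 0.3750 + 0.1250 + 0.3750 + 0.1250 + 0.3750 + 0.1250
  = 1.5000 bits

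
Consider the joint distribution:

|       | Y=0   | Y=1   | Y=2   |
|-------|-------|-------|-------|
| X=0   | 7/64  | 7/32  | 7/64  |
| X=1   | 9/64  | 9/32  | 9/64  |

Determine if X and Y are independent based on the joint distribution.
Marginal P(X) (row sums):
  P(X=0) = 7/64 + 7/32 + 7/64 = 7/16
  P(X=1) = 9/64 + 9/32 + 9/64 = 9/16
Marginal P(Y) (column sums):
  P(Y=0) = 7/64 + 9/64 = 1/4
  P(Y=1) = 7/32 + 9/32 = 1/2
  P(Y=2) = 7/64 + 9/64 = 1/4

X and Y are independent iff P(X=i,Y=j) = P(X=i)·P(Y=j) for every cell.
  P(X=0)·P(Y=0) = 7/16 × 1/4 = 7/64 = P(X=0,Y=0) ✓
  P(X=0)·P(Y=1) = 7/16 × 1/2 = 7/32 = P(X=0,Y=1) ✓
  P(X=0)·P(Y=2) = 7/16 × 1/4 = 7/64 = P(X=0,Y=2) ✓
  P(X=1)·P(Y=0) = 9/16 × 1/4 = 9/64 = P(X=1,Y=0) ✓
  P(X=1)·P(Y=1) = 9/16 × 1/2 = 9/32 = P(X=1,Y=1) ✓
  P(X=1)·P(Y=2) = 9/16 × 1/4 = 9/64 = P(X=1,Y=2) ✓

Yes, X and Y are independent: every cell factors, so I(X;Y) = 0 bits.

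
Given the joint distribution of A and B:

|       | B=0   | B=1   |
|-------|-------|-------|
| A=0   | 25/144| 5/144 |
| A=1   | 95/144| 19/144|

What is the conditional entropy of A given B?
Marginal P(B) (column sums):
  P(B=0) = 25/144 + 95/144 = 5/6
  P(B=1) = 5/144 + 19/144 = 1/6

H(A|B) = -Σ P(A,B)·log₂ P(A|B), where P(A|B) = P(A,B) / P(B)
  (A=0,B=0): P(A|B) = (25/144)/(5/6) = 5/24;  -(25/144)·log₂(5/24) = 0.3929
  (A=0,B=1): P(A|B) = (5/144)/(1/6) = 5/24;  -(5/144)·log₂(5/24) = 0.0786
  (A=1,B=0): P(A|B) = (95/144)/(5/6) = 19/24;  -(95/144)·log₂(19/24) = 0.2223
  (A=1,B=1): P(A|B) = (19/144)/(1/6) = 19/24;  -(19/144)·log₂(19/24) = 0.0445
H(A|B) = 0.3929 + 0.0786 + 0.2223 + 0.0445
  = 0.7383 bits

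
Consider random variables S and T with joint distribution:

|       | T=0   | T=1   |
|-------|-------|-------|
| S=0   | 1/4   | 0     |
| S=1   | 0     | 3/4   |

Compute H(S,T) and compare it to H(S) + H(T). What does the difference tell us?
Marginal P(S) (row sums):
  P(S=0) = 1/4 + 0 = 1/4
  P(S=1) = 0 + 3/4 = 3/4
Marginal P(T) (column sums):
  P(T=0) = 1/4 + 0 = 1/4
  P(T=1) = 0 + 3/4 = 3/4

H(S,T) = -[(1/4)·log₂(1/4) + (3/4)·log₂(3/4)]
  = 0.5000 + 0.3113
  = 0.8113 bits
H(S) = -[(1/4)·log₂(1/4) + (3/4)·log₂(3/4)]
  = 0.5000 + 0.3113
  = 0.8113 bits
H(T) = -[(1/4)·log₂(1/4) + (3/4)·log₂(3/4)]
  = 0.5000 + 0.3113
  = 0.8113 bits

H(S) + H(T) = 0.8113 + 0.8113 = 1.6226 bits
Difference: H(S) + H(T) - H(S,T) = 1.6226 - 0.8113 = 0.8113 bits = I(S;T)

The difference is the mutual information; it is positive here, so S and T are dependent (knowing one reduces uncertainty about the other by 0.8113 bits).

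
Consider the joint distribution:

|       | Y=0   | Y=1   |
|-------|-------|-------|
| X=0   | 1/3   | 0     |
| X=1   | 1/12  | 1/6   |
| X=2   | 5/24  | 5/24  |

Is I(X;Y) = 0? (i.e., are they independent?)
Marginal P(X) (row sums):
  P(X=0) = 1/3 + 0 = 1/3
  P(X=1) = 1/12 + 1/6 = 1/4
  P(X=2) = 5/24 + 5/24 = 5/12
Marginal P(Y) (column sums):
  P(Y=0) = 1/3 + 1/12 + 5/24 = 5/8
  P(Y=1) = 0 + 1/6 + 5/24 = 3/8

X and Y are independent iff P(X=i,Y=j) = P(X=i)·P(Y=j) for every cell.
  P(X=0)·P(Y=0) = 1/3 × 5/8 = 5/24, but P(X=0,Y=0) = 1/3 ✗

No, X and Y are not independent. Quantitatively, I(X;Y) > 0:

H(X) = -[(1/3)·log₂(1/3) + (1/4)·log₂(1/4) + (5/12)·log₂(5/12)]
  = 0.5283 + 0.5000 + 0.5263
  = 1.5546 bits
H(Y) = -[(5/8)·log₂(5/8) + (3/8)·log₂(3/8)]
  = 0.4238 + 0.5306
  = 0.9544 bits
H(X,Y) = -[(1/3)·log₂(1/3) + (1/12)·log₂(1/12) + (1/6)·log₂(1/6) + (5/24)·log₂(5/24) + (5/24)·log₂(5/24)]
  = 0.5283 + 0.2987 + 0.4308 + 0.4715 + 0.4715
  = 2.2008 bits
I(X;Y) = H(X) + H(Y) - H(X,Y) = 1.5546 + 0.9544 - 2.2008 = 0.3082 bits > 0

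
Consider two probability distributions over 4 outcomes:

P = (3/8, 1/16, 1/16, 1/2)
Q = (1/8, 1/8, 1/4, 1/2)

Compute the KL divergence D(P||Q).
D(P||Q) = Σ P(i) log₂(P(i)/Q(i))
  i=0: (3/8) × log₂((3/8)/(1/8)) = (3/8) × log₂(3) = 0.5944
  i=1: (1/16) × log₂((1/16)/(1/8)) = (1/16) × log₂(1/2) = -0.0625
  i=2: (1/16) × log₂((1/16)/(1/4)) = (1/16) × log₂(1/4) = -0.1250
  i=3: (1/2) × log₂((1/2)/(1/2)) = (1/2) × log₂(1) = 0.0000
D(P||Q) = 0.5944 - 0.0625 - 0.1250 + 0.0000
  = 0.4069 bits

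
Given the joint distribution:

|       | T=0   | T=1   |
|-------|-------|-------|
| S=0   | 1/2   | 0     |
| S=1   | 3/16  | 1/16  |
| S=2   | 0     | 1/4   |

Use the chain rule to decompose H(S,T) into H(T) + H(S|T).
By the chain rule: H(S,T) = H(T) + H(S|T)

Marginal P(T) (column sums):
  P(T=0) = 1/2 + 3/16 + 0 = 11/16
  P(T=1) = 0 + 1/16 + 1/4 = 5/16
H(T) = -[(11/16)·log₂(11/16) + (5/16)·log₂(5/16)]
  = 0.3716 + 0.5244
  = 0.8960 bits
H(S|T) = -Σ P(S,T)·log₂ P(S|T), where P(S|T) = P(S,T) / P(T)
  (cells with P(S,T) = 0 contribute 0)
  (S=0,T=0): P(S|T) = (1/2)/(11/16) = 8/11;  -(1/2)·log₂(8/11) = 0.2297
  (S=1,T=0): P(S|T) = (3/16)/(11/16) = 3/11;  -(3/16)·log₂(3/11) = 0.3515
  (S=1,T=1): P(S|T) = (1/16)/(5/16) = 1/5;  -(1/16)·log₂(1/5) = 0.1451
  (S=2,T=1): P(S|T) = (1/4)/(5/16) = 4/5;  -(1/4)·log₂(4/5) = 0.0805
H(S|T) = 0.2297 + 0.3515 + 0.1451 + 0.0805
  = 0.8068 bits

H(S,T) = H(T) + H(S|T) = 0.8960 + 0.8068 = 1.7028 bits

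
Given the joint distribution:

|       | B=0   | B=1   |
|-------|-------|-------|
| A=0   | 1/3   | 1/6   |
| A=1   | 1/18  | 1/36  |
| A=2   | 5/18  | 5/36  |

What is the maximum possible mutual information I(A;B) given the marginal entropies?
The upper bound on mutual information is I(A;B) ≤ min(H(A), H(B)).

Marginal P(A) (row sums):
  P(A=0) = 1/3 + 1/6 = 1/2
  P(A=1) = 1/18 + 1/36 = 1/12
  P(A=2) = 5/18 + 5/36 = 5/12
Marginal P(B) (column sums):
  P(B=0) = 1/3 + 1/18 + 5/18 = 2/3
  P(B=1) = 1/6 + 1/36 + 5/36 = 1/3

H(A) = -[(1/2)·log₂(1/2) + (1/12)·log₂(1/12) + (5/12)·log₂(5/12)]
  = 0.5000 + 0.2987 + 0.5263
  = 1.3250 bits
H(B) = -[(2/3)·log₂(2/3) + (1/3)·log₂(1/3)]
  = 0.3900 + 0.5283
  = 0.9183 bits

Maximum possible I(A;B) = min(1.3250, 0.9183) = 0.9183 bits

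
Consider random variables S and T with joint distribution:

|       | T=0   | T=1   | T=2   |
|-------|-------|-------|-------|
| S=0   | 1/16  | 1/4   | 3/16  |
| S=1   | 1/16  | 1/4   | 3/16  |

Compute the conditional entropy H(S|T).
Marginal P(T) (column sums):
  P(T=0) = 1/16 + 1/16 = 1/8
  P(T=1) = 1/4 + 1/4 = 1/2
  P(T=2) = 3/16 + 3/16 = 3/8

H(S|T) = -Σ P(S,T)·log₂ P(S|T), where P(S|T) = P(S,T) / P(T)
  (S=0,T=0): P(S|T) = (1/16)/(1/8) = 1/2;  -(1/16)·log₂(1/2) = 0.0625
  (S=0,T=1): P(S|T) = (1/4)/(1/2) = 1/2;  -(1/4)·log₂(1/2) = 0.2500
  (S=0,T=2): P(S|T) = (3/16)/(3/8) = 1/2;  -(3/16)·log₂(1/2) = 0.1875
  (S=1,T=0): P(S|T) = (1/16)/(1/8) = 1/2;  -(1/16)·log₂(1/2) = 0.0625
  (S=1,T=1): P(S|T) = (1/4)/(1/2) = 1/2;  -(1/4)·log₂(1/2) = 0.2500
  (S=1,T=2): P(S|T) = (3/16)/(3/8) = 1/2;  -(3/16)·log₂(1/2) = 0.1875
H(S|T) = 0.0625 + 0.2500 + 0.1875 + 0.0625 + 0.2500 + 0.1875
  = 1.0000 bits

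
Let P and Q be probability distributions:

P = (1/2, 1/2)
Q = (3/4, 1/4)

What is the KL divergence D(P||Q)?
D(P||Q) = Σ P(i) log₂(P(i)/Q(i))
  i=0: (1/2) × log₂((1/2)/(3/4)) = (1/2) × log₂(2/3) = -0.2925
  i=1: (1/2) × log₂((1/2)/(1/4)) = (1/2) × log₂(2) = 0.5000
D(P||Q) = -0.2925 + 0.5000
  = 0.2075 bits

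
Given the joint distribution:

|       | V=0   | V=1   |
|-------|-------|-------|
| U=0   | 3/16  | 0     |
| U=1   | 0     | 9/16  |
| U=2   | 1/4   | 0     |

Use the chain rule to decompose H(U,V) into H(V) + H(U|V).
By the chain rule: H(U,V) = H(V) + H(U|V)

Marginal P(V) (column sums):
  P(V=0) = 3/16 + 0 + 1/4 = 7/16
  P(V=1) = 0 + 9/16 + 0 = 9/16
H(V) = -[(7/16)·log₂(7/16) + (9/16)·log₂(9/16)]
  = 0.5218 + 0.4669
  = 0.9887 bits
H(U|V) = -Σ P(U,V)·log₂ P(U|V), where P(U|V) = P(U,V) / P(V)
  (cells with P(U,V) = 0 contribute 0)
  (U=0,V=0): P(U|V) = (3/16)/(7/16) = 3/7;  -(3/16)·log₂(3/7) = 0.2292
  (U=1,V=1): P(U|V) = (9/16)/(9/16) = 1;  -(9/16)·log₂(1) = 0.0000
  (U=2,V=0): P(U|V) = (1/4)/(7/16) = 4/7;  -(1/4)·log₂(4/7) = 0.2018
H(U|V) = 0.2292 + 0.0000 + 0.2018
  = 0.4310 bits

H(U,V) = H(V) + H(U|V) = 0.9887 + 0.4310 = 1.4197 bits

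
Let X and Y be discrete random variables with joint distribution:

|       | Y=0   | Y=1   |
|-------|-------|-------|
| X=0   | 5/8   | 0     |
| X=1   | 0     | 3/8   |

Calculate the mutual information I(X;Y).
Marginal P(X) (row sums):
  P(X=0) = 5/8 + 0 = 5/8
  P(X=1) = 0 + 3/8 = 3/8
Marginal P(Y) (column sums):
  P(Y=0) = 5/8 + 0 = 5/8
  P(Y=1) = 0 + 3/8 = 3/8

H(X) = -[(5/8)·log₂(5/8) + (3/8)·log₂(3/8)]
  = 0.4238 + 0.5306
  = 0.9544 bits
H(Y) = -[(5/8)·log₂(5/8) + (3/8)·log₂(3/8)]
  = 0.4238 + 0.5306
  = 0.9544 bits
H(X,Y) = -[(5/8)·log₂(5/8) + (3/8)·log₂(3/8)]
  = 0.4238 + 0.5306
  = 0.9544 bits

I(X;Y) = H(X) + H(Y) - H(X,Y)
  = 0.9544 + 0.9544 - 0.9544
  = 0.9544 bits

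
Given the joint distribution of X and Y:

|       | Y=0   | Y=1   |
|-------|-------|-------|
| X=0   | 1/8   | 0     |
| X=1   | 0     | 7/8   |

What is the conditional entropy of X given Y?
Marginal P(Y) (column sums):
  P(Y=0) = 1/8 + 0 = 1/8
  P(Y=1) = 0 + 7/8 = 7/8

H(X|Y) = -Σ P(X,Y)·log₂ P(X|Y), where P(X|Y) = P(X,Y) / P(Y)
  (cells with P(X,Y) = 0 contribute 0)
  (X=0,Y=0): P(X|Y) = (1/8)/(1/8) = 1;  -(1/8)·log₂(1) = 0.0000
  (X=1,Y=1): P(X|Y) = (7/8)/(7/8) = 1;  -(7/8)·log₂(1) = 0.0000
H(X|Y) = 0.0000 + 0.0000
  = 0.0000 bits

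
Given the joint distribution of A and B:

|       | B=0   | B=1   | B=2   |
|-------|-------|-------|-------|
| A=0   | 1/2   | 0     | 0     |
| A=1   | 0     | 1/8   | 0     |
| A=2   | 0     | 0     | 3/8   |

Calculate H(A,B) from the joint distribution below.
H(A,B) = -Σ P(A,B) log₂ P(A,B), summed over the non-zero cells:
H(A,B) = -[(1/2)·log₂(1/2) + (1/8)·log₂(1/8) + (3/8)·log₂(3/8)]
  = 0.5000 + 0.3750 + 0.5306
  = 1.4056 bits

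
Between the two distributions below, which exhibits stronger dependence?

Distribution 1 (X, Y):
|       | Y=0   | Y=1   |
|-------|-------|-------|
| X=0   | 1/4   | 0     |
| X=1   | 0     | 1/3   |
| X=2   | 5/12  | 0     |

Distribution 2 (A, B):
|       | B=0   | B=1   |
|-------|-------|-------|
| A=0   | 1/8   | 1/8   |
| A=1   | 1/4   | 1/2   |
Distribution 1 (X, Y):
Marginal P(X) (row sums):
  P(X=0) = 1/4 + 0 = 1/4
  P(X=1) = 0 + 1/3 = 1/3
  P(X=2) = 5/12 + 0 = 5/12
Marginal P(Y) (column sums):
  P(Y=0) = 1/4 + 0 + 5/12 = 2/3
  P(Y=1) = 0 + 1/3 + 0 = 1/3

H(X) = -[(1/4)·log₂(1/4) + (1/3)·log₂(1/3) + (5/12)·log₂(5/12)]
  = 0.5000 + 0.5283 + 0.5263
  = 1.5546 bits
H(Y) = -[(2/3)·log₂(2/3) + (1/3)·log₂(1/3)]
  = 0.3900 + 0.5283
  = 0.9183 bits
H(X,Y) = -[(1/4)·log₂(1/4) + (1/3)·log₂(1/3) + (5/12)·log₂(5/12)]
  = 0.5000 + 0.5283 + 0.5263
  = 1.5546 bits

I(X;Y) = H(X) + H(Y) - H(X,Y)
  = 1.5546 + 0.9183 - 1.5546
  = 0.9183 bits

Distribution 2 (A, B):
Marginal P(A) (row sums):
  P(A=0) = 1/8 + 1/8 = 1/4
  P(A=1) = 1/4 + 1/2 = 3/4
Marginal P(B) (column sums):
  P(B=0) = 1/8 + 1/4 = 3/8
  P(B=1) = 1/8 + 1/2 = 5/8

H(A) = -[(1/4)·log₂(1/4) + (3/4)·log₂(3/4)]
  = 0.5000 + 0.3113
  = 0.8113 bits
H(B) = -[(3/8)·log₂(3/8) + (5/8)·log₂(5/8)]
  = 0.5306 + 0.4238
  = 0.9544 bits
H(A,B) = -[(1/8)·log₂(1/8) + (1/8)·log₂(1/8) + (1/4)·log₂(1/4) + (1/2)·log₂(1/2)]
  = 0.3750 + 0.3750 + 0.5000 + 0.5000
  = 1.7500 bits

I(A;B) = H(A) + H(B) - H(A,B)
  = 0.8113 + 0.9544 - 1.7500
  = 0.0157 bits

I(X;Y) = 0.9183 bits > I(A;B) = 0.0157 bits, so (X, Y) has the higher mutual information (stronger dependence).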